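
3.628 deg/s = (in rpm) 0.6047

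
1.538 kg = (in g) 1538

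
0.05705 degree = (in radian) 0.0009957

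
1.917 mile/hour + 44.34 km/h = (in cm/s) 1317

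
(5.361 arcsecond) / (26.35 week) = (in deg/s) 9.344e-11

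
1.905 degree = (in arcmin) 114.3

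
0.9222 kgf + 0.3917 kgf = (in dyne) 1.288e+06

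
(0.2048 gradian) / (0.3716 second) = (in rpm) 0.08267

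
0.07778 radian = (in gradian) 4.952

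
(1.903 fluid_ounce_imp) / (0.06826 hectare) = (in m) 7.921e-08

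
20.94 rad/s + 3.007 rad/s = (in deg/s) 1372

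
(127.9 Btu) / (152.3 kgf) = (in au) 6.039e-10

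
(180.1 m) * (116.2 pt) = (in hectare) 0.0007383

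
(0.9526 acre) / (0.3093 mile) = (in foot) 25.41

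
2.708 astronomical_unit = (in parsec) 1.313e-05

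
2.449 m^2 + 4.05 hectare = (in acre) 10.01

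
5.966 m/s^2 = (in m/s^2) 5.966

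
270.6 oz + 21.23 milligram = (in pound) 16.91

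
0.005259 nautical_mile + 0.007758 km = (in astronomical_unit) 1.17e-10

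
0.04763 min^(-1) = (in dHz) 0.007938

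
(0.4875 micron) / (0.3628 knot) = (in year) 8.283e-14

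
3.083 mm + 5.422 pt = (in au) 3.339e-14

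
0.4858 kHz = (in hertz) 485.8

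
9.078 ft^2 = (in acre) 0.0002084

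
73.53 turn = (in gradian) 2.941e+04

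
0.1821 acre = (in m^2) 736.9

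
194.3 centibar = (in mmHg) 1457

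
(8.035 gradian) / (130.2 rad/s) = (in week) 1.603e-09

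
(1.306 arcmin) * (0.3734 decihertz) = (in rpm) 0.0001355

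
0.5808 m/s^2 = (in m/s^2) 0.5808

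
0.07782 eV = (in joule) 1.247e-20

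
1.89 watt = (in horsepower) 0.002535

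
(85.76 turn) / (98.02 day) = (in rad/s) 6.363e-05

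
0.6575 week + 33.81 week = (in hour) 5791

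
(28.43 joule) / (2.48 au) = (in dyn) 7.663e-06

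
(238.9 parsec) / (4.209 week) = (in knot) 5.629e+12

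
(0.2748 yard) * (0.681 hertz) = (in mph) 0.3828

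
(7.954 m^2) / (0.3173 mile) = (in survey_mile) 9.679e-06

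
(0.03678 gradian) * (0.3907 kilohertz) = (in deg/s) 12.93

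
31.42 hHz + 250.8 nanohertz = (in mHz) 3.142e+06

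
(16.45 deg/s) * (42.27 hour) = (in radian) 4.369e+04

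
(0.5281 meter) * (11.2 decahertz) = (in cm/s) 5915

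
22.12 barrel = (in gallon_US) 929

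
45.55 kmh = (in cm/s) 1265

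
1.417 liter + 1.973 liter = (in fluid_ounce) 114.6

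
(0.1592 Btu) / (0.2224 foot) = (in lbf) 557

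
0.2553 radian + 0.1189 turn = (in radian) 1.002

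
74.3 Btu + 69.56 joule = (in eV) 4.897e+23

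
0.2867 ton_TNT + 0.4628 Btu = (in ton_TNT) 0.2867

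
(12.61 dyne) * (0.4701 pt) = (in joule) 2.091e-08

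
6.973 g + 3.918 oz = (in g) 118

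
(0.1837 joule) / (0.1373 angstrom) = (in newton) 1.338e+10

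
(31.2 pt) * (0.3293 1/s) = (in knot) 0.007045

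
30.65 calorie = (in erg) 1.282e+09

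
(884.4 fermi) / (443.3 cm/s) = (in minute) 3.325e-15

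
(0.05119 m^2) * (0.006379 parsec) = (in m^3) 1.008e+13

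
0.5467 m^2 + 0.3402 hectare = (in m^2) 3403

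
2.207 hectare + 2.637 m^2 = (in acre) 5.454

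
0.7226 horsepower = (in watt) 538.8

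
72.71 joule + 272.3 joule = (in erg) 3.45e+09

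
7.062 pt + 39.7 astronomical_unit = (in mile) 3.69e+09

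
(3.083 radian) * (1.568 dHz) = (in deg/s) 27.7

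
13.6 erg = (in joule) 1.36e-06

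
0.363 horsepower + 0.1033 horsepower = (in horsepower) 0.4663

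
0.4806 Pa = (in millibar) 0.004806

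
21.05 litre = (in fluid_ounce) 711.8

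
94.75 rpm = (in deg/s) 568.5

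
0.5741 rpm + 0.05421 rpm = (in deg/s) 3.77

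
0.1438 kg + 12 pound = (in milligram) 5.587e+06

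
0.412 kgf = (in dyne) 4.04e+05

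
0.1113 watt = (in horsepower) 0.0001493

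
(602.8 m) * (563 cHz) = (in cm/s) 3.394e+05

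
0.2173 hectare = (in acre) 0.537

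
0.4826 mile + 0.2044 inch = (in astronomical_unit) 5.192e-09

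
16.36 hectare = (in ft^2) 1.761e+06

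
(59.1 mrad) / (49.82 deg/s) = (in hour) 1.888e-05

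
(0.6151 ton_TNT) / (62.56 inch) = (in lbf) 3.641e+08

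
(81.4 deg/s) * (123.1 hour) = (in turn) 1.002e+05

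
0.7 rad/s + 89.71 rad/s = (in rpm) 863.4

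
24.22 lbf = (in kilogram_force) 10.99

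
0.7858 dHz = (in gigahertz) 7.858e-11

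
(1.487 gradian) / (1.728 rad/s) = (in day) 1.564e-07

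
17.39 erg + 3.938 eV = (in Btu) 1.648e-09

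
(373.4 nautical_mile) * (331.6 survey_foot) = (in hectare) 6989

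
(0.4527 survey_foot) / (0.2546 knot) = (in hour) 0.0002926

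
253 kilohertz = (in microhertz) 2.53e+11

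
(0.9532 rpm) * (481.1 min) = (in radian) 2881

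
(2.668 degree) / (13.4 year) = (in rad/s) 1.102e-10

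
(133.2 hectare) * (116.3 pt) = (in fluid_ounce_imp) 1.923e+09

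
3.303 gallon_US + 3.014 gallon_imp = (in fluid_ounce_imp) 922.3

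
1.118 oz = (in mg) 3.169e+04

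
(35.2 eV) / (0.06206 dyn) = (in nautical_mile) 4.907e-15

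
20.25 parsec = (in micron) 6.248e+23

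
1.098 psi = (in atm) 0.07471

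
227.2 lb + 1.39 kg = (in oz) 3684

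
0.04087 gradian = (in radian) 0.000642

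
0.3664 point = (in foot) 0.0004241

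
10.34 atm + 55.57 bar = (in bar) 66.05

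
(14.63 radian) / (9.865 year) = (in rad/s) 4.703e-08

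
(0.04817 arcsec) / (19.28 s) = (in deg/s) 6.94e-07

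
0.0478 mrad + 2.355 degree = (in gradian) 2.62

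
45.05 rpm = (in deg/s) 270.3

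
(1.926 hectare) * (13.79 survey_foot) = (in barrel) 5.092e+05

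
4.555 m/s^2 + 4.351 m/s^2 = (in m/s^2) 8.906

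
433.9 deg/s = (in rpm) 72.32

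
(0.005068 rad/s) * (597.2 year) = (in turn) 1.519e+07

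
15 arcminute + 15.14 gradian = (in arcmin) 832.6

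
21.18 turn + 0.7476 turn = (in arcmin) 4.736e+05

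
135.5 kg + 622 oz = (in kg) 153.1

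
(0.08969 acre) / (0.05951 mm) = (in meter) 6.099e+06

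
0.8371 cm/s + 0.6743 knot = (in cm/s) 35.53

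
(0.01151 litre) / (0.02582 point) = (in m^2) 1.264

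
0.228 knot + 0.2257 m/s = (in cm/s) 34.3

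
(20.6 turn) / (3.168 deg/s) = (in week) 0.003871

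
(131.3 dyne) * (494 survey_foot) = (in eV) 1.234e+18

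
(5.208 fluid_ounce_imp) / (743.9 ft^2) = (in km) 2.141e-09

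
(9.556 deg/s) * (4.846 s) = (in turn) 0.1286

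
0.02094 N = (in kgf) 0.002135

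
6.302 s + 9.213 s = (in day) 0.0001796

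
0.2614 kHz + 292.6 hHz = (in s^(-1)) 2.952e+04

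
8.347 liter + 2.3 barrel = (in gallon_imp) 82.27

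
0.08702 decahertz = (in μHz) 8.702e+05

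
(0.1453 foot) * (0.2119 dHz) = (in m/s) 0.0009385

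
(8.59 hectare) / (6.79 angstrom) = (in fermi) 1.265e+29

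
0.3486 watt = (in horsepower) 0.0004675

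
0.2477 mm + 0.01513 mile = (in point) 6.902e+04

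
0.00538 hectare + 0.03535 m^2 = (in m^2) 53.84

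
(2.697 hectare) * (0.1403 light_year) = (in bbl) 2.252e+20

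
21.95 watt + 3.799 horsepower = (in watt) 2855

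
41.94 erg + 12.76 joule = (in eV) 7.964e+19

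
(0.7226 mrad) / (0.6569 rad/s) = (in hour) 3.056e-07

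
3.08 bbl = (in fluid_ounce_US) 1.656e+04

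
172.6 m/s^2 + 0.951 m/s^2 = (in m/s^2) 173.6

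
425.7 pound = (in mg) 1.931e+08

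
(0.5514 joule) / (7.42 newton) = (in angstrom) 7.431e+08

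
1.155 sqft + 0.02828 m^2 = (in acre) 3.35e-05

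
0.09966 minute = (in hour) 0.001661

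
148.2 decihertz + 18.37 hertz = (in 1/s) 33.19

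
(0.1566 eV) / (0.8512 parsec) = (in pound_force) 2.148e-37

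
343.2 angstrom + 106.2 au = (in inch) 6.255e+14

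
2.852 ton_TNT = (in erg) 1.193e+17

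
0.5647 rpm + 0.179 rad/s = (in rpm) 2.274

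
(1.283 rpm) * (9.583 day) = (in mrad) 1.112e+08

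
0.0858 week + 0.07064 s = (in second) 5.189e+04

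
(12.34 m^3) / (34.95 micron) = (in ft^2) 3.8e+06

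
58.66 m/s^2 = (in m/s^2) 58.66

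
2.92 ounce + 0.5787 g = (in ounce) 2.94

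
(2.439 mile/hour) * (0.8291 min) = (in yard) 59.32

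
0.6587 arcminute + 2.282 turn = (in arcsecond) 2.958e+06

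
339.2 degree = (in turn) 0.9422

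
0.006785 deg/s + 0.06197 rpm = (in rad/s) 0.006608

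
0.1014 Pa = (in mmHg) 0.0007606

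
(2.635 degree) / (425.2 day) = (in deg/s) 7.173e-08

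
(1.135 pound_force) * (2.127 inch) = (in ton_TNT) 6.519e-11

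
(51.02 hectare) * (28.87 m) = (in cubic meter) 1.473e+07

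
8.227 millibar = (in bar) 0.008227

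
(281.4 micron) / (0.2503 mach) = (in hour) 9.172e-10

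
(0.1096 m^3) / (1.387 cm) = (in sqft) 85.06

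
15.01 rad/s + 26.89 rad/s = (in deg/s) 2401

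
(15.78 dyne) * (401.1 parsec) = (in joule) 1.953e+15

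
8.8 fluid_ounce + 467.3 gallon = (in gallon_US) 467.4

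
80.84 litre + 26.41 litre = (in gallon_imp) 23.59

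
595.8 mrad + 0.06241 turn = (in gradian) 62.89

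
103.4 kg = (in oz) 3647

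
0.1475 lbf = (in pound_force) 0.1475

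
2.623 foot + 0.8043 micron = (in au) 5.344e-12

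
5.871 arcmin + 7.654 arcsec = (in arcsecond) 359.9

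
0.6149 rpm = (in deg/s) 3.689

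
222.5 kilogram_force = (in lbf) 490.5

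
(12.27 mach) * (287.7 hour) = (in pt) 1.227e+13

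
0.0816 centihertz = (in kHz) 8.16e-07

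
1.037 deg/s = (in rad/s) 0.0181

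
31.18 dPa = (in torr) 0.02339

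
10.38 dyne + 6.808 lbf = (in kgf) 3.088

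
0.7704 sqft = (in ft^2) 0.7704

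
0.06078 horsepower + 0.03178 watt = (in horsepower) 0.06082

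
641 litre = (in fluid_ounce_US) 2.167e+04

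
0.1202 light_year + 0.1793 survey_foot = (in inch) 4.477e+16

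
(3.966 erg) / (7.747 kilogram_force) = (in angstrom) 52.2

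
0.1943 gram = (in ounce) 0.006854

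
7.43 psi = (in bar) 0.5123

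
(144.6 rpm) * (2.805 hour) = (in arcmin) 5.257e+08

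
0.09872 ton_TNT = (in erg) 4.13e+15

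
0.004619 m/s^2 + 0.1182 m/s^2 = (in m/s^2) 0.1228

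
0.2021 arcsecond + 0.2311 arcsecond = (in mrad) 0.0021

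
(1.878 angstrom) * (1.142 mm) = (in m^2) 2.145e-13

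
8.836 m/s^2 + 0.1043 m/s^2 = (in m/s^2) 8.94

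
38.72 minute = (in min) 38.72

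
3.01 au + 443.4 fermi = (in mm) 4.503e+14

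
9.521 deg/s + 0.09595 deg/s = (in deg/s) 9.617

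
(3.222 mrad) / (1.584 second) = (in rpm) 0.01942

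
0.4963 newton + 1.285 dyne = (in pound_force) 0.1116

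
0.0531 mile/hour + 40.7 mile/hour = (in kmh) 65.59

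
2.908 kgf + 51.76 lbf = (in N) 258.8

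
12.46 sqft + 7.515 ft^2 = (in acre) 0.0004586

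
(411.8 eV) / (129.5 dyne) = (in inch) 2.006e-12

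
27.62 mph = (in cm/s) 1235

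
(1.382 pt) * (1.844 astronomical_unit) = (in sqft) 1.448e+09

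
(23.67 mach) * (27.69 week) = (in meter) 1.35e+11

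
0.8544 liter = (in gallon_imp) 0.1879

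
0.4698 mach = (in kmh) 575.9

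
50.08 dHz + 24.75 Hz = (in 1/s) 29.76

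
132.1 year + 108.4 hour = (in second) 4.166e+09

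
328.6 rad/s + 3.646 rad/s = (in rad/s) 332.2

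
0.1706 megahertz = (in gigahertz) 0.0001706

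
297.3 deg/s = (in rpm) 49.55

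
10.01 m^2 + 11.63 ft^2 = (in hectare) 0.001109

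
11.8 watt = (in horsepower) 0.01582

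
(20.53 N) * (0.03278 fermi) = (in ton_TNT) 1.608e-25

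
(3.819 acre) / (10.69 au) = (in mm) 9.664e-06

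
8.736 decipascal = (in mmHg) 0.006553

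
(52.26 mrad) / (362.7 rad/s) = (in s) 0.0001441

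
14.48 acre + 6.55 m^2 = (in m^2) 5.861e+04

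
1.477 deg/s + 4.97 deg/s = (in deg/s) 6.447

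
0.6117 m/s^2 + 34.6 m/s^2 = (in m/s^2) 35.21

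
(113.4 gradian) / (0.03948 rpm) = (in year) 1.366e-05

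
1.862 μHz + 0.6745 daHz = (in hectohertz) 0.06745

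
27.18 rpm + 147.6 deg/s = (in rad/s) 5.422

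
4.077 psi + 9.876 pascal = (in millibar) 281.2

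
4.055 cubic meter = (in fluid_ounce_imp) 1.427e+05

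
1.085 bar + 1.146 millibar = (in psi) 15.75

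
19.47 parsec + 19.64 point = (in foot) 1.971e+18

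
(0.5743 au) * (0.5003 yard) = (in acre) 9.712e+06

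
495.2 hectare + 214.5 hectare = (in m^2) 7.097e+06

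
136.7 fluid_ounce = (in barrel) 0.02543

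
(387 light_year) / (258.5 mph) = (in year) 1.005e+09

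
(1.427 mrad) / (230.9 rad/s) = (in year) 1.96e-13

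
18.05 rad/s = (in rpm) 172.4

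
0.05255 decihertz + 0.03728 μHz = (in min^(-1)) 0.3153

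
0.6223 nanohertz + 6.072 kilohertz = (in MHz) 0.006072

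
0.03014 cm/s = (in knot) 0.0005859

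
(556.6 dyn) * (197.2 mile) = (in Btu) 1.674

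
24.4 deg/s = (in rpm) 4.067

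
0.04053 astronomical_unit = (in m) 6.063e+09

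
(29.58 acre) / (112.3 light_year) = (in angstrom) 0.001127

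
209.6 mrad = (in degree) 12.01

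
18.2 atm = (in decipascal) 1.844e+07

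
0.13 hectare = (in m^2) 1300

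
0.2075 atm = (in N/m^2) 2.102e+04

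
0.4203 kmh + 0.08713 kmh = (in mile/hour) 0.3153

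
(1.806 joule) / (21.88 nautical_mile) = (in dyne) 4.457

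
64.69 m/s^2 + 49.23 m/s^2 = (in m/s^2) 113.9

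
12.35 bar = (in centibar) 1235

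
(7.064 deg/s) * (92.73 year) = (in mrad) 3.605e+11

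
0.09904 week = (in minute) 998.3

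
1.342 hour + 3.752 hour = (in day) 0.2123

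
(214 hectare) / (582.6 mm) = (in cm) 3.673e+08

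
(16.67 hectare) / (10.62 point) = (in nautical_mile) 2.403e+04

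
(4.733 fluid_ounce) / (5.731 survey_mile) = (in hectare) 1.518e-12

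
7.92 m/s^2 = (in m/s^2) 7.92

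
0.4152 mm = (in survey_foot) 0.001362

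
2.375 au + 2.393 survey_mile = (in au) 2.375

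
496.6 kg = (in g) 4.966e+05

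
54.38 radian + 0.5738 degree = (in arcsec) 1.122e+07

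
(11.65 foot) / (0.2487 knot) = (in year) 8.801e-07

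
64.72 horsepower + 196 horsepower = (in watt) 1.944e+05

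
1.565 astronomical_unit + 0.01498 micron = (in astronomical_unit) 1.565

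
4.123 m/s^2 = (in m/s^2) 4.123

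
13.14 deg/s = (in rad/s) 0.2293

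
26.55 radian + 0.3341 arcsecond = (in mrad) 2.655e+04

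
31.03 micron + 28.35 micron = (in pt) 0.1683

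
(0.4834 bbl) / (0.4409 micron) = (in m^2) 1.743e+05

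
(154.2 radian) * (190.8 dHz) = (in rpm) 2.81e+04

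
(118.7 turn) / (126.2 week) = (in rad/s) 9.771e-06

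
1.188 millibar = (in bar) 0.001188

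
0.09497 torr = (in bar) 0.0001266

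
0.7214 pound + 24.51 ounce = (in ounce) 36.05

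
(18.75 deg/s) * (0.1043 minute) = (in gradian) 130.4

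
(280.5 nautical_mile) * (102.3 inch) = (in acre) 333.6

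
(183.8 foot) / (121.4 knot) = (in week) 1.483e-06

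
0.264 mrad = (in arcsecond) 54.45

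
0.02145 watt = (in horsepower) 2.876e-05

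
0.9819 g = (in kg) 0.0009819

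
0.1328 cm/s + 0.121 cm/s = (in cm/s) 0.2538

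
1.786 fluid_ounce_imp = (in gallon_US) 0.01341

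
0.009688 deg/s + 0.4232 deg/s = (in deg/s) 0.4329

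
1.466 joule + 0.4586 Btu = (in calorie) 116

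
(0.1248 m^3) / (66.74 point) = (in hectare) 0.0005301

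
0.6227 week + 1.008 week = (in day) 11.41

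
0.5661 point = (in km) 1.997e-07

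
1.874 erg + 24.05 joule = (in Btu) 0.0228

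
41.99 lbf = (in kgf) 19.05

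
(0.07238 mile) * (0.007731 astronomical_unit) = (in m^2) 1.347e+11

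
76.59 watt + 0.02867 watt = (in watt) 76.62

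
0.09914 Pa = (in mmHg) 0.0007436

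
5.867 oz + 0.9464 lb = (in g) 595.6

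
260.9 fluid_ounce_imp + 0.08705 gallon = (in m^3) 0.007742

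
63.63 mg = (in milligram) 63.63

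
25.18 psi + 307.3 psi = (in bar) 22.92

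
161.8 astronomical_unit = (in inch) 9.53e+14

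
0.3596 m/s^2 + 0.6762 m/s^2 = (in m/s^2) 1.036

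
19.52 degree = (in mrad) 340.7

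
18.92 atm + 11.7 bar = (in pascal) 3.087e+06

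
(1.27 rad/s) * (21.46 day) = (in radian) 2.355e+06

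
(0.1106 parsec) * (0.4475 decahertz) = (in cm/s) 1.527e+18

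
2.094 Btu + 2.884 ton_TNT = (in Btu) 1.144e+07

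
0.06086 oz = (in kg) 0.001725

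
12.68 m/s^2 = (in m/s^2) 12.68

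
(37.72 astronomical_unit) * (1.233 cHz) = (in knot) 1.352e+11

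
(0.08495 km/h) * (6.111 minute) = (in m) 8.652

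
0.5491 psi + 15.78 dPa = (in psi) 0.5493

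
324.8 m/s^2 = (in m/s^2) 324.8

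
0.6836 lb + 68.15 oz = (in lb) 4.943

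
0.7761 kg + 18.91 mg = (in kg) 0.7761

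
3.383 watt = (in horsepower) 0.004537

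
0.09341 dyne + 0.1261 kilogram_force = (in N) 1.237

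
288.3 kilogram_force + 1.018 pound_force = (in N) 2832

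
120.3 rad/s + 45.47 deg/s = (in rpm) 1156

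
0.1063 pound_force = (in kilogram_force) 0.04822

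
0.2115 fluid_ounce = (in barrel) 3.934e-05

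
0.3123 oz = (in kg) 0.008854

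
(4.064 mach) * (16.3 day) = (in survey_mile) 1.211e+06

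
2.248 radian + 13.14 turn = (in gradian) 5399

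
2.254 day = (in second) 1.947e+05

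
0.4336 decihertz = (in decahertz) 0.004336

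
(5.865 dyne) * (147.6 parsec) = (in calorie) 6.384e+13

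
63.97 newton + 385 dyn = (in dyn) 6.397e+06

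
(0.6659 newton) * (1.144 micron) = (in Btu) 7.22e-10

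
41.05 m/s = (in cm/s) 4105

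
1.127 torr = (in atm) 0.001483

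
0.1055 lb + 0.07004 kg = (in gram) 117.9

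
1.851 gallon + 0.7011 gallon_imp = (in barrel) 0.06412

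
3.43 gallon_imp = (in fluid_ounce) 527.3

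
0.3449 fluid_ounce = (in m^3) 1.02e-05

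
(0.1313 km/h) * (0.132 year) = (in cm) 1.518e+07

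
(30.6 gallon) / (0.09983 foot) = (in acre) 0.0009407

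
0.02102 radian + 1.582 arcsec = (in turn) 0.003347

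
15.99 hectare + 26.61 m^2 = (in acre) 39.52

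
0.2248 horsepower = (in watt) 167.6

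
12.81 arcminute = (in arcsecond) 768.6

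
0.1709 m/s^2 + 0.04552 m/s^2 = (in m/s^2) 0.2164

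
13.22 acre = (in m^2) 5.35e+04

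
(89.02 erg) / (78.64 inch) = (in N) 4.457e-06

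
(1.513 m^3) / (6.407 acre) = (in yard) 6.382e-05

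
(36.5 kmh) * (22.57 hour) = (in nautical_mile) 444.8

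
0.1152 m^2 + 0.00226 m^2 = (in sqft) 1.264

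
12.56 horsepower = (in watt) 9366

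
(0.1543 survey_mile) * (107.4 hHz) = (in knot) 5.184e+06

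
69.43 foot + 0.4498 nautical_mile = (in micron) 8.542e+08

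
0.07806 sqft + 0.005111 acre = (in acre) 0.005113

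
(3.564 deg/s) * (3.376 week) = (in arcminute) 4.366e+08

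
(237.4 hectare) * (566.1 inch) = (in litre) 3.414e+10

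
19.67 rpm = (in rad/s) 2.06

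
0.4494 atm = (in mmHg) 341.5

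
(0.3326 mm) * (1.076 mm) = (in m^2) 3.579e-07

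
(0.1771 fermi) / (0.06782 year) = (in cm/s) 8.28e-21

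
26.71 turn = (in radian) 167.8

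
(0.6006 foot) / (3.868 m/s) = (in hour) 1.315e-05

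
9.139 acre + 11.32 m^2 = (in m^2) 3.7e+04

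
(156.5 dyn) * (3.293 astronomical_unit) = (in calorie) 1.843e+08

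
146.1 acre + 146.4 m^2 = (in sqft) 6.366e+06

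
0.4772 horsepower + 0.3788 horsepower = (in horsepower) 0.856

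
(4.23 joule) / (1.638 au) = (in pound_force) 3.881e-12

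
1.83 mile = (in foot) 9662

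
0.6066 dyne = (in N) 6.066e-06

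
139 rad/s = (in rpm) 1327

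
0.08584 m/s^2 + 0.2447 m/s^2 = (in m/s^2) 0.3305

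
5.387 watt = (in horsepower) 0.007224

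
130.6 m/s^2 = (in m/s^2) 130.6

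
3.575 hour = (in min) 214.5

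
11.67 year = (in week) 608.5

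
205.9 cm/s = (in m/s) 2.059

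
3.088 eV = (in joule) 4.948e-19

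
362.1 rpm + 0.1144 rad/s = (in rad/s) 38.03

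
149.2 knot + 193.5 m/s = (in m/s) 270.3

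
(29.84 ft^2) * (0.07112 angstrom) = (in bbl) 1.24e-10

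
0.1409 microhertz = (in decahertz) 1.409e-08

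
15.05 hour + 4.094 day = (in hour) 113.3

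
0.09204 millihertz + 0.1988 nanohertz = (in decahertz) 9.204e-06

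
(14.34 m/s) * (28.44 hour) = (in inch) 5.78e+07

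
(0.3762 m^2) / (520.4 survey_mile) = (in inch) 1.768e-05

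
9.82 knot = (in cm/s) 505.2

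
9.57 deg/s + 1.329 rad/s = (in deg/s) 85.72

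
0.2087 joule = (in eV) 1.303e+18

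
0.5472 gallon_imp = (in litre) 2.488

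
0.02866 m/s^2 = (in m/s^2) 0.02866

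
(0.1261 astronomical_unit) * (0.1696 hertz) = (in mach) 9.396e+06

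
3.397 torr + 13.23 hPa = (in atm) 0.01753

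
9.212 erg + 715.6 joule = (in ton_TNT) 1.71e-07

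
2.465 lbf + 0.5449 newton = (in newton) 11.51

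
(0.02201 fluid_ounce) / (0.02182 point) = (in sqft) 0.9102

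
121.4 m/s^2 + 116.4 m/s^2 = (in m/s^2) 237.8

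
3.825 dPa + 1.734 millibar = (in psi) 0.02521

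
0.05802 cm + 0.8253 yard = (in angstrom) 7.552e+09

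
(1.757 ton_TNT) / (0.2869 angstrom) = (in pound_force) 5.76e+19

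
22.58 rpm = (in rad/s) 2.365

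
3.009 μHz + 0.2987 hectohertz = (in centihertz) 2987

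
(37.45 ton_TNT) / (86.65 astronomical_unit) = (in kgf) 0.001233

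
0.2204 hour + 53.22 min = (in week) 0.006592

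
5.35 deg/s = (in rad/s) 0.09338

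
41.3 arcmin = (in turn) 0.001912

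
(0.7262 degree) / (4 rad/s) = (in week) 5.239e-09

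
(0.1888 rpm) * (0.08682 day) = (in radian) 148.3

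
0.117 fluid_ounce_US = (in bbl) 2.176e-05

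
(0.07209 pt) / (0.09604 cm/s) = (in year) 8.397e-10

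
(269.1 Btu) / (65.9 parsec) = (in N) 1.396e-13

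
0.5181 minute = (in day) 0.0003598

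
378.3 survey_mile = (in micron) 6.088e+11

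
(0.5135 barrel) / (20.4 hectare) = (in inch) 1.576e-05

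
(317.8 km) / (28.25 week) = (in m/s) 0.0186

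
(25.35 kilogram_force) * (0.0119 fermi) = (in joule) 2.958e-15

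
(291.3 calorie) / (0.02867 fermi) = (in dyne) 4.251e+24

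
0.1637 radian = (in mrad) 163.7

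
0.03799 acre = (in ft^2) 1655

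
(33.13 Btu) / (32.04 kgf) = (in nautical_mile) 0.06007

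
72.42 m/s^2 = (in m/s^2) 72.42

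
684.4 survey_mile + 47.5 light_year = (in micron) 4.494e+23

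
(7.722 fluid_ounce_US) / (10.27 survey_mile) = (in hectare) 1.382e-12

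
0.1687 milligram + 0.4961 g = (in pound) 0.001094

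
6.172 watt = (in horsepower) 0.008277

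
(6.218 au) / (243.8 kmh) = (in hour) 3.815e+06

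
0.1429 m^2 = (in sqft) 1.538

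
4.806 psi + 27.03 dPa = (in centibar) 33.14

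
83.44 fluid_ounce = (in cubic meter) 0.002468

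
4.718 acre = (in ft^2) 2.055e+05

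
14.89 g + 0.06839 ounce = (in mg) 1.683e+04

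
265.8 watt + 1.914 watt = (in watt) 267.7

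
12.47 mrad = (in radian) 0.01247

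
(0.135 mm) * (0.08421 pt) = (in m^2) 4.011e-09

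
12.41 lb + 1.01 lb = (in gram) 6087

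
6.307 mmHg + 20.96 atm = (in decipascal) 2.125e+07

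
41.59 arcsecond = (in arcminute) 0.6932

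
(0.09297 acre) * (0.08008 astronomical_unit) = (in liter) 4.507e+15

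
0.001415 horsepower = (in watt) 1.055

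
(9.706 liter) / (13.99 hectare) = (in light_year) 7.333e-24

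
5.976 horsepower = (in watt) 4456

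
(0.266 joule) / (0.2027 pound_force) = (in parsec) 9.561e-18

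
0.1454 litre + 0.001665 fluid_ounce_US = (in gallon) 0.03842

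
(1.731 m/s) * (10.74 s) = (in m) 18.59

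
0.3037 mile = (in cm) 4.888e+04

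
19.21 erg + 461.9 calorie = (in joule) 1933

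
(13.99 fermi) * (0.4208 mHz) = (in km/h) 2.119e-17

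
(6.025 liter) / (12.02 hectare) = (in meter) 5.012e-08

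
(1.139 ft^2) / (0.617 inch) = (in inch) 265.8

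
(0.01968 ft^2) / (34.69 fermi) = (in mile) 3.275e+07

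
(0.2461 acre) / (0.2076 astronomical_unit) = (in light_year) 3.39e-24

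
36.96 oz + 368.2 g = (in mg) 1.416e+06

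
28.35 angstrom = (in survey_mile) 1.762e-12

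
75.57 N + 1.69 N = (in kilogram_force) 7.878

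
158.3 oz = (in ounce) 158.3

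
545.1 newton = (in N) 545.1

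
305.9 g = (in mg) 3.059e+05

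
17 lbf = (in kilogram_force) 7.711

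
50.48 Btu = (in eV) 3.324e+23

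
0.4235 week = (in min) 4269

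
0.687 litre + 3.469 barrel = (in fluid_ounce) 1.867e+04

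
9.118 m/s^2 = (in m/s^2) 9.118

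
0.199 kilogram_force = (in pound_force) 0.4387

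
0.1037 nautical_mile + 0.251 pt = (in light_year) 2.03e-14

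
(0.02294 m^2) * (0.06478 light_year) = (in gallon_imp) 3.093e+15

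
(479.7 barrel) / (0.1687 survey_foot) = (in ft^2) 1.597e+04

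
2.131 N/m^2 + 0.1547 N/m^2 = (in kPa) 0.002286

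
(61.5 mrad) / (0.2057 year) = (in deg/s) 5.432e-07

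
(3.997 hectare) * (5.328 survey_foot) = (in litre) 6.491e+07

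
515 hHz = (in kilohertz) 51.5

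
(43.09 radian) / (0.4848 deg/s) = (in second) 5093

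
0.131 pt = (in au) 3.089e-16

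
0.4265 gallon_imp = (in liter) 1.939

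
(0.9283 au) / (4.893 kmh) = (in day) 1.183e+06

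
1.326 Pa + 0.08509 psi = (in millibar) 5.88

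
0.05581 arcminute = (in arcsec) 3.349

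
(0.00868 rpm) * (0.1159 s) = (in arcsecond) 21.73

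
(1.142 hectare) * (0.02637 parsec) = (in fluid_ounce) 3.142e+23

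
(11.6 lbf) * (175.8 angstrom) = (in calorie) 2.168e-07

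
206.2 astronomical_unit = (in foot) 1.012e+14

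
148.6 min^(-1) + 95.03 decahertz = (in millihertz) 9.528e+05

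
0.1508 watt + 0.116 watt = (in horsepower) 0.0003578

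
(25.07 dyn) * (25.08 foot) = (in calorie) 0.000458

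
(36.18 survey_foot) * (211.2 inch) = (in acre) 0.01462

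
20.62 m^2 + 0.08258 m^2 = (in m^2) 20.7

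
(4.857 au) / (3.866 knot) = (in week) 6.041e+05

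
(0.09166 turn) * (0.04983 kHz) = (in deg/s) 1644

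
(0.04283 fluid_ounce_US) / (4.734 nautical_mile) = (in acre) 3.57e-14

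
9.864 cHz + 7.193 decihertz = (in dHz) 8.179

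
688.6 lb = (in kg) 312.3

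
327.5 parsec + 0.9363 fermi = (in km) 1.011e+16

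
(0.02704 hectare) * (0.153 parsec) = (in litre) 1.277e+21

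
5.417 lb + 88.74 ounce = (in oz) 175.4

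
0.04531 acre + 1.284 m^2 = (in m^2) 184.6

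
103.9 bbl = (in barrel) 103.9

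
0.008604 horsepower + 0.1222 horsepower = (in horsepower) 0.1308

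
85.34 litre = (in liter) 85.34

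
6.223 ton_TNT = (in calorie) 6.223e+09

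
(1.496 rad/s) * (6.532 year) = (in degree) 1.766e+10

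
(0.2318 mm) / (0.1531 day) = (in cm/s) 1.752e-06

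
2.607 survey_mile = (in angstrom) 4.196e+13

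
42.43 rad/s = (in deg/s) 2431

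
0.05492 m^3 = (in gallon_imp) 12.08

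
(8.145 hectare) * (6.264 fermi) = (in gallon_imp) 1.122e-07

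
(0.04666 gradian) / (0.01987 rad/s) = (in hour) 1.025e-05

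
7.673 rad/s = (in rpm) 73.27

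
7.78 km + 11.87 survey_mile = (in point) 7.62e+07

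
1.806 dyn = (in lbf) 4.06e-06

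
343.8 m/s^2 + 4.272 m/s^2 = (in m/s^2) 348.1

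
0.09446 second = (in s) 0.09446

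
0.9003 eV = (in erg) 1.442e-12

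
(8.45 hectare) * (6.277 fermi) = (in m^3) 5.304e-10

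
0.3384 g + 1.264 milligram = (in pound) 0.0007488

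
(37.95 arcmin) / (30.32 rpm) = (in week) 5.749e-09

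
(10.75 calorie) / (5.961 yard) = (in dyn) 8.252e+05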